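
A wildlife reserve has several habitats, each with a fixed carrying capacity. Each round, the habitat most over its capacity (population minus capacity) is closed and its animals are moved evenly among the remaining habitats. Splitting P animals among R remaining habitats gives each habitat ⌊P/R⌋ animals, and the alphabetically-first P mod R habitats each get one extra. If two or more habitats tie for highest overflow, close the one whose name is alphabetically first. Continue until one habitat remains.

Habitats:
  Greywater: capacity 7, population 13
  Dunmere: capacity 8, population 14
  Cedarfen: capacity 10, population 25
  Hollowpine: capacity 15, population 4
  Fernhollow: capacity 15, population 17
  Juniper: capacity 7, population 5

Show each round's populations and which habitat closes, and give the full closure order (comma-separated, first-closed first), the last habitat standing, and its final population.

Closure order: Cedarfen, Dunmere, Greywater, Fernhollow, Juniper
Last habitat: Hollowpine with 78 animals

Round 1: Cedarfen=25 Dunmere=14 Fernhollow=17 Greywater=13 Hollowpine=4 Juniper=5 → close Cedarfen (overflow 15)
  25÷5 = 5 each, +1 to first 0
Round 2: Dunmere=19 Fernhollow=22 Greywater=18 Hollowpine=9 Juniper=10 → close Dunmere (overflow 11)
  19÷4 = 4 each, +1 to first 3
Round 3: Fernhollow=27 Greywater=23 Hollowpine=14 Juniper=14 → close Greywater (overflow 16)
  23÷3 = 7 each, +1 to first 2
Round 4: Fernhollow=35 Hollowpine=22 Juniper=21 → close Fernhollow (overflow 20)
  35÷2 = 17 each, +1 to first 1
Round 5: Hollowpine=40 Juniper=38 → close Juniper (overflow 31)
  38÷1 = 38 each, +1 to first 0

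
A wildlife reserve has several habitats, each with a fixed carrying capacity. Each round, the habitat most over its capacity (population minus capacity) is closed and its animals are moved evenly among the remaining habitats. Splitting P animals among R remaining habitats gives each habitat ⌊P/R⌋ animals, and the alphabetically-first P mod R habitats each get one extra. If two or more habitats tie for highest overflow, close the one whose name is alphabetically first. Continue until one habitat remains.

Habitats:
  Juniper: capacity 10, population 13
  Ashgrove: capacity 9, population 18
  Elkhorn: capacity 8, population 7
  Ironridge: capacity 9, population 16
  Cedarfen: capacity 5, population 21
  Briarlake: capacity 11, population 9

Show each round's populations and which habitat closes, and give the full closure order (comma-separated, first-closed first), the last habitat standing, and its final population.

Closure order: Cedarfen, Ashgrove, Ironridge, Juniper, Elkhorn
Last habitat: Briarlake with 84 animals

Round 1: Ashgrove=18 Briarlake=9 Cedarfen=21 Elkhorn=7 Ironridge=16 Juniper=13 → close Cedarfen (overflow 16)
  21÷5 = 4 each, +1 to first 1
Round 2: Ashgrove=23 Briarlake=13 Elkhorn=11 Ironridge=20 Juniper=17 → close Ashgrove (overflow 14)
  23÷4 = 5 each, +1 to first 3
Round 3: Briarlake=19 Elkhorn=17 Ironridge=26 Juniper=22 → close Ironridge (overflow 17)
  26÷3 = 8 each, +1 to first 2
Round 4: Briarlake=28 Elkhorn=26 Juniper=30 → close Juniper (overflow 20)
  30÷2 = 15 each, +1 to first 0
Round 5: Briarlake=43 Elkhorn=41 → close Elkhorn (overflow 33)
  41÷1 = 41 each, +1 to first 0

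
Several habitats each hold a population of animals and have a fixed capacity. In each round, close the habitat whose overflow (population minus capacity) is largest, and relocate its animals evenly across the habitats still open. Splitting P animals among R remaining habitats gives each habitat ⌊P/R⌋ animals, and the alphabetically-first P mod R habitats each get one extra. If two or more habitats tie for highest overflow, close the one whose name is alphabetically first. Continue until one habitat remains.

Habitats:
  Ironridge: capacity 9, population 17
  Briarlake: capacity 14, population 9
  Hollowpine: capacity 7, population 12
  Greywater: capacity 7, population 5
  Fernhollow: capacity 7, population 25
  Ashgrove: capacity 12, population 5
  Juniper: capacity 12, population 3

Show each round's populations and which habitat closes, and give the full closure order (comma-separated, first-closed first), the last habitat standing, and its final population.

Closure order: Fernhollow, Ironridge, Hollowpine, Greywater, Ashgrove, Briarlake
Last habitat: Juniper with 76 animals

Round 1: Ashgrove=5 Briarlake=9 Fernhollow=25 Greywater=5 Hollowpine=12 Ironridge=17 Juniper=3 → close Fernhollow (overflow 18)
  25÷6 = 4 each, +1 to first 1
Round 2: Ashgrove=10 Briarlake=13 Greywater=9 Hollowpine=16 Ironridge=21 Juniper=7 → close Ironridge (overflow 12)
  21÷5 = 4 each, +1 to first 1
Round 3: Ashgrove=15 Briarlake=17 Greywater=13 Hollowpine=20 Juniper=11 → close Hollowpine (overflow 13)
  20÷4 = 5 each, +1 to first 0
Round 4: Ashgrove=20 Briarlake=22 Greywater=18 Juniper=16 → close Greywater (overflow 11)
  18÷3 = 6 each, +1 to first 0
Round 5: Ashgrove=26 Briarlake=28 Juniper=22 → close Ashgrove (overflow 14)
  26÷2 = 13 each, +1 to first 0
Round 6: Briarlake=41 Juniper=35 → close Briarlake (overflow 27)
  41÷1 = 41 each, +1 to first 0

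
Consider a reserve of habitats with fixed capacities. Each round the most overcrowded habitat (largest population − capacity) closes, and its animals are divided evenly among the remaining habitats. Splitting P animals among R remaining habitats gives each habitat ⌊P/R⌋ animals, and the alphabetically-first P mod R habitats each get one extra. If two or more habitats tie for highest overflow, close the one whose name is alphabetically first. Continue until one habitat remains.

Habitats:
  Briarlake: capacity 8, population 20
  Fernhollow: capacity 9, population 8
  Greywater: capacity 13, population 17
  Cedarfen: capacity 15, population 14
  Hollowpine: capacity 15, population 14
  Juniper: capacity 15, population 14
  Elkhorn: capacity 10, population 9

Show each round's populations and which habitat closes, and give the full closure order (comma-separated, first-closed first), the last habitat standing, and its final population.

Round 1: Briarlake=20 Cedarfen=14 Elkhorn=9 Fernhollow=8 Greywater=17 Hollowpine=14 Juniper=14 → close Briarlake (overflow 12)
  20÷6 = 3 each, +1 to first 2
Round 2: Cedarfen=18 Elkhorn=13 Fernhollow=11 Greywater=20 Hollowpine=17 Juniper=17 → close Greywater (overflow 7)
  20÷5 = 4 each, +1 to first 0
Round 3: Cedarfen=22 Elkhorn=17 Fernhollow=15 Hollowpine=21 Juniper=21 → close Cedarfen (overflow 7)
  22÷4 = 5 each, +1 to first 2
Round 4: Elkhorn=23 Fernhollow=21 Hollowpine=26 Juniper=26 → close Elkhorn (overflow 13)
  23÷3 = 7 each, +1 to first 2
Round 5: Fernhollow=29 Hollowpine=34 Juniper=33 → close Fernhollow (overflow 20)
  29÷2 = 14 each, +1 to first 1
Round 6: Hollowpine=49 Juniper=47 → close Hollowpine (overflow 34)
  49÷1 = 49 each, +1 to first 0

Closure order: Briarlake, Greywater, Cedarfen, Elkhorn, Fernhollow, Hollowpine
Last habitat: Juniper with 96 animals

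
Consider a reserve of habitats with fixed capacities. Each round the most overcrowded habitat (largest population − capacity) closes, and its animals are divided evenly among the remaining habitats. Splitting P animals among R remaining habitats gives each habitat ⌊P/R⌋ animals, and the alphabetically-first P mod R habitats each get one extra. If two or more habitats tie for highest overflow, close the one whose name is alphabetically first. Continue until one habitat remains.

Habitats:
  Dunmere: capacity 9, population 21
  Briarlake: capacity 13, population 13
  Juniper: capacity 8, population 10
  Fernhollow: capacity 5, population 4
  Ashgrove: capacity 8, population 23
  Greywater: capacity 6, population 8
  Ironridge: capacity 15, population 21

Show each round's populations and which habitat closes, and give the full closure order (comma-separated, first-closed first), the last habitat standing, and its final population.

Closure order: Ashgrove, Dunmere, Ironridge, Greywater, Briarlake, Juniper
Last habitat: Fernhollow with 100 animals

Round 1: Ashgrove=23 Briarlake=13 Dunmere=21 Fernhollow=4 Greywater=8 Ironridge=21 Juniper=10 → close Ashgrove (overflow 15)
  23÷6 = 3 each, +1 to first 5
Round 2: Briarlake=17 Dunmere=25 Fernhollow=8 Greywater=12 Ironridge=25 Juniper=13 → close Dunmere (overflow 16)
  25÷5 = 5 each, +1 to first 0
Round 3: Briarlake=22 Fernhollow=13 Greywater=17 Ironridge=30 Juniper=18 → close Ironridge (overflow 15)
  30÷4 = 7 each, +1 to first 2
Round 4: Briarlake=30 Fernhollow=21 Greywater=24 Juniper=25 → close Greywater (overflow 18)
  24÷3 = 8 each, +1 to first 0
Round 5: Briarlake=38 Fernhollow=29 Juniper=33 → close Briarlake (overflow 25)
  38÷2 = 19 each, +1 to first 0
Round 6: Fernhollow=48 Juniper=52 → close Juniper (overflow 44)
  52÷1 = 52 each, +1 to first 0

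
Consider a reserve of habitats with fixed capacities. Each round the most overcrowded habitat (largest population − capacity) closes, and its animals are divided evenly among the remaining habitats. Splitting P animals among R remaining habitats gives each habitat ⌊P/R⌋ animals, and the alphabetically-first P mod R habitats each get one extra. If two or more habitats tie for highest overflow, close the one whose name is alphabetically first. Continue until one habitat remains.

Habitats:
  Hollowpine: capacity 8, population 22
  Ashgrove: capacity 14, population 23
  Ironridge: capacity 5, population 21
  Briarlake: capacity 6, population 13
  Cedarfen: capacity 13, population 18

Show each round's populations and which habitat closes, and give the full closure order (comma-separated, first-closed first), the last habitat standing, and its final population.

Round 1: Ashgrove=23 Briarlake=13 Cedarfen=18 Hollowpine=22 Ironridge=21 → close Ironridge (overflow 16)
  21÷4 = 5 each, +1 to first 1
Round 2: Ashgrove=29 Briarlake=18 Cedarfen=23 Hollowpine=27 → close Hollowpine (overflow 19)
  27÷3 = 9 each, +1 to first 0
Round 3: Ashgrove=38 Briarlake=27 Cedarfen=32 → close Ashgrove (overflow 24)
  38÷2 = 19 each, +1 to first 0
Round 4: Briarlake=46 Cedarfen=51 → close Briarlake (overflow 40)
  46÷1 = 46 each, +1 to first 0

Closure order: Ironridge, Hollowpine, Ashgrove, Briarlake
Last habitat: Cedarfen with 97 animals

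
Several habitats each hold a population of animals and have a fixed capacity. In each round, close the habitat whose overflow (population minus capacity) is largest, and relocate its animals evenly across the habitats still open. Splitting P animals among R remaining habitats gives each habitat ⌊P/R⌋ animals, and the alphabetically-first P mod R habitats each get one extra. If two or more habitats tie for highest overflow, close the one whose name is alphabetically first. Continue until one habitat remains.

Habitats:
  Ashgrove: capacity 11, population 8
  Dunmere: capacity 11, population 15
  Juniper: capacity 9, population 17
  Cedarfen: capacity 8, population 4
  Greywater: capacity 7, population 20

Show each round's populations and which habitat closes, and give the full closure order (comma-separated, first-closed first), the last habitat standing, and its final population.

Round 1: Ashgrove=8 Cedarfen=4 Dunmere=15 Greywater=20 Juniper=17 → close Greywater (overflow 13)
  20÷4 = 5 each, +1 to first 0
Round 2: Ashgrove=13 Cedarfen=9 Dunmere=20 Juniper=22 → close Juniper (overflow 13)
  22÷3 = 7 each, +1 to first 1
Round 3: Ashgrove=21 Cedarfen=16 Dunmere=27 → close Dunmere (overflow 16)
  27÷2 = 13 each, +1 to first 1
Round 4: Ashgrove=35 Cedarfen=29 → close Ashgrove (overflow 24)
  35÷1 = 35 each, +1 to first 0

Closure order: Greywater, Juniper, Dunmere, Ashgrove
Last habitat: Cedarfen with 64 animals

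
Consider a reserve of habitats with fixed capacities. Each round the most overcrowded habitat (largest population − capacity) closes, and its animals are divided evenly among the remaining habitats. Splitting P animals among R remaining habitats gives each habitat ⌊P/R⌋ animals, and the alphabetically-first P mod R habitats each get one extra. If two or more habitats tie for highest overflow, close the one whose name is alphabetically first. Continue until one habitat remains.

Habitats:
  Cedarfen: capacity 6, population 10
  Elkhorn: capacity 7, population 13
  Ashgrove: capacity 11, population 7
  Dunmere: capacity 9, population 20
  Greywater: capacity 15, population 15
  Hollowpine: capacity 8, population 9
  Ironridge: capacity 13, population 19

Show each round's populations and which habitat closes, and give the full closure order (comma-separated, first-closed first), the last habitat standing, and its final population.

Round 1: Ashgrove=7 Cedarfen=10 Dunmere=20 Elkhorn=13 Greywater=15 Hollowpine=9 Ironridge=19 → close Dunmere (overflow 11)
  20÷6 = 3 each, +1 to first 2
Round 2: Ashgrove=11 Cedarfen=14 Elkhorn=16 Greywater=18 Hollowpine=12 Ironridge=22 → close Elkhorn (overflow 9)
  16÷5 = 3 each, +1 to first 1
Round 3: Ashgrove=15 Cedarfen=17 Greywater=21 Hollowpine=15 Ironridge=25 → close Ironridge (overflow 12)
  25÷4 = 6 each, +1 to first 1
Round 4: Ashgrove=22 Cedarfen=23 Greywater=27 Hollowpine=21 → close Cedarfen (overflow 17)
  23÷3 = 7 each, +1 to first 2
Round 5: Ashgrove=30 Greywater=35 Hollowpine=28 → close Greywater (overflow 20)
  35÷2 = 17 each, +1 to first 1
Round 6: Ashgrove=48 Hollowpine=45 → close Ashgrove (overflow 37)
  48÷1 = 48 each, +1 to first 0

Closure order: Dunmere, Elkhorn, Ironridge, Cedarfen, Greywater, Ashgrove
Last habitat: Hollowpine with 93 animals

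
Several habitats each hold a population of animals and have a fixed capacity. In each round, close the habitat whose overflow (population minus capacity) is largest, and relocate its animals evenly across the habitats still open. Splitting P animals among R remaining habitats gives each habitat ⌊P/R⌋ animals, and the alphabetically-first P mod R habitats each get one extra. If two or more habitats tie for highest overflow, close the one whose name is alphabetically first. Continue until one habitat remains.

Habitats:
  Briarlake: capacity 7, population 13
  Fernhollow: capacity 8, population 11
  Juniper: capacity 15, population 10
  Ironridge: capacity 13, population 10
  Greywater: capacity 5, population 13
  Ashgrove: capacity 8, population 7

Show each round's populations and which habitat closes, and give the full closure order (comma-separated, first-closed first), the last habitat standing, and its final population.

Round 1: Ashgrove=7 Briarlake=13 Fernhollow=11 Greywater=13 Ironridge=10 Juniper=10 → close Greywater (overflow 8)
  13÷5 = 2 each, +1 to first 3
Round 2: Ashgrove=10 Briarlake=16 Fernhollow=14 Ironridge=12 Juniper=12 → close Briarlake (overflow 9)
  16÷4 = 4 each, +1 to first 0
Round 3: Ashgrove=14 Fernhollow=18 Ironridge=16 Juniper=16 → close Fernhollow (overflow 10)
  18÷3 = 6 each, +1 to first 0
Round 4: Ashgrove=20 Ironridge=22 Juniper=22 → close Ashgrove (overflow 12)
  20÷2 = 10 each, +1 to first 0
Round 5: Ironridge=32 Juniper=32 → close Ironridge (overflow 19)
  32÷1 = 32 each, +1 to first 0

Closure order: Greywater, Briarlake, Fernhollow, Ashgrove, Ironridge
Last habitat: Juniper with 64 animals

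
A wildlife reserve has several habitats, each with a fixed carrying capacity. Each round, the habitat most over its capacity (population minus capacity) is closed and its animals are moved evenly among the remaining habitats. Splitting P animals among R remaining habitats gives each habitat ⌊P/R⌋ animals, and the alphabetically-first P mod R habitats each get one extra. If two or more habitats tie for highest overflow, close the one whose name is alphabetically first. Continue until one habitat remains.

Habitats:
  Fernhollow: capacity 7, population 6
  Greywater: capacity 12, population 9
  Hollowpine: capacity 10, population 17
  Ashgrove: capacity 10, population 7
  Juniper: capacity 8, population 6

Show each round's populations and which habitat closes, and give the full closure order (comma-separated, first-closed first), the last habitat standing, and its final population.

Closure order: Hollowpine, Fernhollow, Ashgrove, Juniper
Last habitat: Greywater with 45 animals

Round 1: Ashgrove=7 Fernhollow=6 Greywater=9 Hollowpine=17 Juniper=6 → close Hollowpine (overflow 7)
  17÷4 = 4 each, +1 to first 1
Round 2: Ashgrove=12 Fernhollow=10 Greywater=13 Juniper=10 → close Fernhollow (overflow 3)
  10÷3 = 3 each, +1 to first 1
Round 3: Ashgrove=16 Greywater=16 Juniper=13 → close Ashgrove (overflow 6)
  16÷2 = 8 each, +1 to first 0
Round 4: Greywater=24 Juniper=21 → close Juniper (overflow 13)
  21÷1 = 21 each, +1 to first 0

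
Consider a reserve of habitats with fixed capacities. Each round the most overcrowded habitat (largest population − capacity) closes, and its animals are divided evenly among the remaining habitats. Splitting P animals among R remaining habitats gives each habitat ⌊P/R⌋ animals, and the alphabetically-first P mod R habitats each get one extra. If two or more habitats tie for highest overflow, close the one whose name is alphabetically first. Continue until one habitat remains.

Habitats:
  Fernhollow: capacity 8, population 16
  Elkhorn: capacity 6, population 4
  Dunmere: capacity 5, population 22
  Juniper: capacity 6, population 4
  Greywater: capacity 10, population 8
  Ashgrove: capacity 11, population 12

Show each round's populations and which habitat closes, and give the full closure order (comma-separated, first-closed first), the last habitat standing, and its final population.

Round 1: Ashgrove=12 Dunmere=22 Elkhorn=4 Fernhollow=16 Greywater=8 Juniper=4 → close Dunmere (overflow 17)
  22÷5 = 4 each, +1 to first 2
Round 2: Ashgrove=17 Elkhorn=9 Fernhollow=20 Greywater=12 Juniper=8 → close Fernhollow (overflow 12)
  20÷4 = 5 each, +1 to first 0
Round 3: Ashgrove=22 Elkhorn=14 Greywater=17 Juniper=13 → close Ashgrove (overflow 11)
  22÷3 = 7 each, +1 to first 1
Round 4: Elkhorn=22 Greywater=24 Juniper=20 → close Elkhorn (overflow 16)
  22÷2 = 11 each, +1 to first 0
Round 5: Greywater=35 Juniper=31 → close Greywater (overflow 25)
  35÷1 = 35 each, +1 to first 0

Closure order: Dunmere, Fernhollow, Ashgrove, Elkhorn, Greywater
Last habitat: Juniper with 66 animals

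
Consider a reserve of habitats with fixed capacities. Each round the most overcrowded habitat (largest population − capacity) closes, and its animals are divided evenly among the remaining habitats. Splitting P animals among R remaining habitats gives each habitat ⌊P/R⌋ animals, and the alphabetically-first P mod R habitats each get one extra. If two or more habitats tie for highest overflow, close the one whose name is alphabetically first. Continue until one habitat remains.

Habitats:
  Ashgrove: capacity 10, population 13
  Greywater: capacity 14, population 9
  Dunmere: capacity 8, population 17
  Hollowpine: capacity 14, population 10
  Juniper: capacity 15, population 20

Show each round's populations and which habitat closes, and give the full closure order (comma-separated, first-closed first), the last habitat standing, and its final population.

Closure order: Dunmere, Juniper, Ashgrove, Hollowpine
Last habitat: Greywater with 69 animals

Round 1: Ashgrove=13 Dunmere=17 Greywater=9 Hollowpine=10 Juniper=20 → close Dunmere (overflow 9)
  17÷4 = 4 each, +1 to first 1
Round 2: Ashgrove=18 Greywater=13 Hollowpine=14 Juniper=24 → close Juniper (overflow 9)
  24÷3 = 8 each, +1 to first 0
Round 3: Ashgrove=26 Greywater=21 Hollowpine=22 → close Ashgrove (overflow 16)
  26÷2 = 13 each, +1 to first 0
Round 4: Greywater=34 Hollowpine=35 → close Hollowpine (overflow 21)
  35÷1 = 35 each, +1 to first 0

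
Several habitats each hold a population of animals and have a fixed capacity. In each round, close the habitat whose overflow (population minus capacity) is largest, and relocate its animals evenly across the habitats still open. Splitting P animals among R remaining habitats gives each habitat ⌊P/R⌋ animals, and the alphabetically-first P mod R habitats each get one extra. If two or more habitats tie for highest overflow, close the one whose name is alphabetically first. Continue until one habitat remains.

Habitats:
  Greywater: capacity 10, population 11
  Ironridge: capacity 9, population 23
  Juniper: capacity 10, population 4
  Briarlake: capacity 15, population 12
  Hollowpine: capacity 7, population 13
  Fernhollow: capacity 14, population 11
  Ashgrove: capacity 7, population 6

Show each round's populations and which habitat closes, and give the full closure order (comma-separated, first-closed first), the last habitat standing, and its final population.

Round 1: Ashgrove=6 Briarlake=12 Fernhollow=11 Greywater=11 Hollowpine=13 Ironridge=23 Juniper=4 → close Ironridge (overflow 14)
  23÷6 = 3 each, +1 to first 5
Round 2: Ashgrove=10 Briarlake=16 Fernhollow=15 Greywater=15 Hollowpine=17 Juniper=7 → close Hollowpine (overflow 10)
  17÷5 = 3 each, +1 to first 2
Round 3: Ashgrove=14 Briarlake=20 Fernhollow=18 Greywater=18 Juniper=10 → close Greywater (overflow 8)
  18÷4 = 4 each, +1 to first 2
Round 4: Ashgrove=19 Briarlake=25 Fernhollow=22 Juniper=14 → close Ashgrove (overflow 12)
  19÷3 = 6 each, +1 to first 1
Round 5: Briarlake=32 Fernhollow=28 Juniper=20 → close Briarlake (overflow 17)
  32÷2 = 16 each, +1 to first 0
Round 6: Fernhollow=44 Juniper=36 → close Fernhollow (overflow 30)
  44÷1 = 44 each, +1 to first 0

Closure order: Ironridge, Hollowpine, Greywater, Ashgrove, Briarlake, Fernhollow
Last habitat: Juniper with 80 animals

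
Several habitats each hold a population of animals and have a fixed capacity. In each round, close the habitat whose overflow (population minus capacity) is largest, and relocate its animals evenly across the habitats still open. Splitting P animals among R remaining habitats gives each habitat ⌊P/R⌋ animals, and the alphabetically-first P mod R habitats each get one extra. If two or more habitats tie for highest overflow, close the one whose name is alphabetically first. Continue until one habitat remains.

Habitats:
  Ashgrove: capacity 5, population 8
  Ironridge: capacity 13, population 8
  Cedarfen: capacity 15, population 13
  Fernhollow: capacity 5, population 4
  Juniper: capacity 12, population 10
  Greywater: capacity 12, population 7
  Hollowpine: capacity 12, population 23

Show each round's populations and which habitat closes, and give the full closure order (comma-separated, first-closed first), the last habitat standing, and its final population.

Closure order: Hollowpine, Ashgrove, Fernhollow, Cedarfen, Greywater, Ironridge
Last habitat: Juniper with 73 animals

Round 1: Ashgrove=8 Cedarfen=13 Fernhollow=4 Greywater=7 Hollowpine=23 Ironridge=8 Juniper=10 → close Hollowpine (overflow 11)
  23÷6 = 3 each, +1 to first 5
Round 2: Ashgrove=12 Cedarfen=17 Fernhollow=8 Greywater=11 Ironridge=12 Juniper=13 → close Ashgrove (overflow 7)
  12÷5 = 2 each, +1 to first 2
Round 3: Cedarfen=20 Fernhollow=11 Greywater=13 Ironridge=14 Juniper=15 → close Fernhollow (overflow 6)
  11÷4 = 2 each, +1 to first 3
Round 4: Cedarfen=23 Greywater=16 Ironridge=17 Juniper=17 → close Cedarfen (overflow 8)
  23÷3 = 7 each, +1 to first 2
Round 5: Greywater=24 Ironridge=25 Juniper=24 → close Greywater (overflow 12)
  24÷2 = 12 each, +1 to first 0
Round 6: Ironridge=37 Juniper=36 → close Ironridge (overflow 24)
  37÷1 = 37 each, +1 to first 0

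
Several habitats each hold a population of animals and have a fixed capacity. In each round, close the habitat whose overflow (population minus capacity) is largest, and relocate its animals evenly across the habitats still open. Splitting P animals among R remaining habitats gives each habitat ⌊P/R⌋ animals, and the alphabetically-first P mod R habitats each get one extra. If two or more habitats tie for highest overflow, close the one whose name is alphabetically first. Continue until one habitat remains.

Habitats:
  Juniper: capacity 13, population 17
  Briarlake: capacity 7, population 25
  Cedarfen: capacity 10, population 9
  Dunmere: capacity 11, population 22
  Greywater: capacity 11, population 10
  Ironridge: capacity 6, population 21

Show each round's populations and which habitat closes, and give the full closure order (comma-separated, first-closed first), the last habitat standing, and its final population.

Closure order: Briarlake, Ironridge, Dunmere, Juniper, Cedarfen
Last habitat: Greywater with 104 animals

Round 1: Briarlake=25 Cedarfen=9 Dunmere=22 Greywater=10 Ironridge=21 Juniper=17 → close Briarlake (overflow 18)
  25÷5 = 5 each, +1 to first 0
Round 2: Cedarfen=14 Dunmere=27 Greywater=15 Ironridge=26 Juniper=22 → close Ironridge (overflow 20)
  26÷4 = 6 each, +1 to first 2
Round 3: Cedarfen=21 Dunmere=34 Greywater=21 Juniper=28 → close Dunmere (overflow 23)
  34÷3 = 11 each, +1 to first 1
Round 4: Cedarfen=33 Greywater=32 Juniper=39 → close Juniper (overflow 26)
  39÷2 = 19 each, +1 to first 1
Round 5: Cedarfen=53 Greywater=51 → close Cedarfen (overflow 43)
  53÷1 = 53 each, +1 to first 0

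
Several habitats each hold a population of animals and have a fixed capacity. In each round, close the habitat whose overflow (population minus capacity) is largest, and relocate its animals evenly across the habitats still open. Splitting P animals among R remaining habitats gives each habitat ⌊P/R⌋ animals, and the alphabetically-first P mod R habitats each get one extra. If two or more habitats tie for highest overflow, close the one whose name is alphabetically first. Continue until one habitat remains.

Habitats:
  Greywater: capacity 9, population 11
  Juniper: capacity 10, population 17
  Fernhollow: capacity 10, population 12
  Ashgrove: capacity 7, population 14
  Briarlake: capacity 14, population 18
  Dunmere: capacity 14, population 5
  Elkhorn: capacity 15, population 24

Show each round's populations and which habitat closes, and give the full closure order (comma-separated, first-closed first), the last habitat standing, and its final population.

Closure order: Elkhorn, Ashgrove, Juniper, Briarlake, Fernhollow, Greywater
Last habitat: Dunmere with 101 animals

Round 1: Ashgrove=14 Briarlake=18 Dunmere=5 Elkhorn=24 Fernhollow=12 Greywater=11 Juniper=17 → close Elkhorn (overflow 9)
  24÷6 = 4 each, +1 to first 0
Round 2: Ashgrove=18 Briarlake=22 Dunmere=9 Fernhollow=16 Greywater=15 Juniper=21 → close Ashgrove (overflow 11)
  18÷5 = 3 each, +1 to first 3
Round 3: Briarlake=26 Dunmere=13 Fernhollow=20 Greywater=18 Juniper=24 → close Juniper (overflow 14)
  24÷4 = 6 each, +1 to first 0
Round 4: Briarlake=32 Dunmere=19 Fernhollow=26 Greywater=24 → close Briarlake (overflow 18)
  32÷3 = 10 each, +1 to first 2
Round 5: Dunmere=30 Fernhollow=37 Greywater=34 → close Fernhollow (overflow 27)
  37÷2 = 18 each, +1 to first 1
Round 6: Dunmere=49 Greywater=52 → close Greywater (overflow 43)
  52÷1 = 52 each, +1 to first 0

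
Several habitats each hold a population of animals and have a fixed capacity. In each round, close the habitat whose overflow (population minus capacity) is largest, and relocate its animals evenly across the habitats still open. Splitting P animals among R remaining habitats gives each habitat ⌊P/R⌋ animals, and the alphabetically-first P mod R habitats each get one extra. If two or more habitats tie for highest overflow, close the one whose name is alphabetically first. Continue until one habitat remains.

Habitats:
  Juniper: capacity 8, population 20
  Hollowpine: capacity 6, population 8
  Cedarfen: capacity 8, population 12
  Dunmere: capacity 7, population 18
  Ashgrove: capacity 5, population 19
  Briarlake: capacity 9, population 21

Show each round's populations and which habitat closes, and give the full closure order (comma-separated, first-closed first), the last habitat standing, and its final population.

Round 1: Ashgrove=19 Briarlake=21 Cedarfen=12 Dunmere=18 Hollowpine=8 Juniper=20 → close Ashgrove (overflow 14)
  19÷5 = 3 each, +1 to first 4
Round 2: Briarlake=25 Cedarfen=16 Dunmere=22 Hollowpine=12 Juniper=23 → close Briarlake (overflow 16)
  25÷4 = 6 each, +1 to first 1
Round 3: Cedarfen=23 Dunmere=28 Hollowpine=18 Juniper=29 → close Dunmere (overflow 21)
  28÷3 = 9 each, +1 to first 1
Round 4: Cedarfen=33 Hollowpine=27 Juniper=38 → close Juniper (overflow 30)
  38÷2 = 19 each, +1 to first 0
Round 5: Cedarfen=52 Hollowpine=46 → close Cedarfen (overflow 44)
  52÷1 = 52 each, +1 to first 0

Closure order: Ashgrove, Briarlake, Dunmere, Juniper, Cedarfen
Last habitat: Hollowpine with 98 animals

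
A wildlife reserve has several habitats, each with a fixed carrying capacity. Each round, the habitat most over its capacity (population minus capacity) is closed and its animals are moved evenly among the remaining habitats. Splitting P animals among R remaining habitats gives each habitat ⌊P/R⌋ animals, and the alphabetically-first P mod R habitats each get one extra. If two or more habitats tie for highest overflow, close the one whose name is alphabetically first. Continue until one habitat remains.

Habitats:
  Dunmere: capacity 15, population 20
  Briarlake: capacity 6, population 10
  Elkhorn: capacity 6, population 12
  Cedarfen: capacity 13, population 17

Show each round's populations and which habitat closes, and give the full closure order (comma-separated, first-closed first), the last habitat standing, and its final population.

Round 1: Briarlake=10 Cedarfen=17 Dunmere=20 Elkhorn=12 → close Elkhorn (overflow 6)
  12÷3 = 4 each, +1 to first 0
Round 2: Briarlake=14 Cedarfen=21 Dunmere=24 → close Dunmere (overflow 9)
  24÷2 = 12 each, +1 to first 0
Round 3: Briarlake=26 Cedarfen=33 → close Briarlake (overflow 20)
  26÷1 = 26 each, +1 to first 0

Closure order: Elkhorn, Dunmere, Briarlake
Last habitat: Cedarfen with 59 animals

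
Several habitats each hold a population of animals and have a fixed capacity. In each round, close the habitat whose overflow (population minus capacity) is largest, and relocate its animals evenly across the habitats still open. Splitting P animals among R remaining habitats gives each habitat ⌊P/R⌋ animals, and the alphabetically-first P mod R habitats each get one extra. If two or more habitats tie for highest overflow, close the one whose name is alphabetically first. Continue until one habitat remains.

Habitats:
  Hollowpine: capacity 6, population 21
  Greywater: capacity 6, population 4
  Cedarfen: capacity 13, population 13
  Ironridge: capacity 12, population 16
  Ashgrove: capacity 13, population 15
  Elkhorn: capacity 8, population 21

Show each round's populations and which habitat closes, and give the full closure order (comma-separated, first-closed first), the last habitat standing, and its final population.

Round 1: Ashgrove=15 Cedarfen=13 Elkhorn=21 Greywater=4 Hollowpine=21 Ironridge=16 → close Hollowpine (overflow 15)
  21÷5 = 4 each, +1 to first 1
Round 2: Ashgrove=20 Cedarfen=17 Elkhorn=25 Greywater=8 Ironridge=20 → close Elkhorn (overflow 17)
  25÷4 = 6 each, +1 to first 1
Round 3: Ashgrove=27 Cedarfen=23 Greywater=14 Ironridge=26 → close Ashgrove (overflow 14)
  27÷3 = 9 each, +1 to first 0
Round 4: Cedarfen=32 Greywater=23 Ironridge=35 → close Ironridge (overflow 23)
  35÷2 = 17 each, +1 to first 1
Round 5: Cedarfen=50 Greywater=40 → close Cedarfen (overflow 37)
  50÷1 = 50 each, +1 to first 0

Closure order: Hollowpine, Elkhorn, Ashgrove, Ironridge, Cedarfen
Last habitat: Greywater with 90 animals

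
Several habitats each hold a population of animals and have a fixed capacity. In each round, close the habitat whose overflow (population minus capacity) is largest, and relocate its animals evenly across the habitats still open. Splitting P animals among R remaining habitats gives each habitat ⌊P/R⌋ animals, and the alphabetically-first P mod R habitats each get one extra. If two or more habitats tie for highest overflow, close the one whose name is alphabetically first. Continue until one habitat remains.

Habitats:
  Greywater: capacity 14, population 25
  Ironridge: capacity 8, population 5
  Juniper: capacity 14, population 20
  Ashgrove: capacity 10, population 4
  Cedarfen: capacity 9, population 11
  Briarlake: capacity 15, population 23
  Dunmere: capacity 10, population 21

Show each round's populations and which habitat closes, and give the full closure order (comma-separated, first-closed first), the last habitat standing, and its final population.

Closure order: Dunmere, Greywater, Briarlake, Juniper, Cedarfen, Ashgrove
Last habitat: Ironridge with 109 animals

Round 1: Ashgrove=4 Briarlake=23 Cedarfen=11 Dunmere=21 Greywater=25 Ironridge=5 Juniper=20 → close Dunmere (overflow 11)
  21÷6 = 3 each, +1 to first 3
Round 2: Ashgrove=8 Briarlake=27 Cedarfen=15 Greywater=28 Ironridge=8 Juniper=23 → close Greywater (overflow 14)
  28÷5 = 5 each, +1 to first 3
Round 3: Ashgrove=14 Briarlake=33 Cedarfen=21 Ironridge=13 Juniper=28 → close Briarlake (overflow 18)
  33÷4 = 8 each, +1 to first 1
Round 4: Ashgrove=23 Cedarfen=29 Ironridge=21 Juniper=36 → close Juniper (overflow 22)
  36÷3 = 12 each, +1 to first 0
Round 5: Ashgrove=35 Cedarfen=41 Ironridge=33 → close Cedarfen (overflow 32)
  41÷2 = 20 each, +1 to first 1
Round 6: Ashgrove=56 Ironridge=53 → close Ashgrove (overflow 46)
  56÷1 = 56 each, +1 to first 0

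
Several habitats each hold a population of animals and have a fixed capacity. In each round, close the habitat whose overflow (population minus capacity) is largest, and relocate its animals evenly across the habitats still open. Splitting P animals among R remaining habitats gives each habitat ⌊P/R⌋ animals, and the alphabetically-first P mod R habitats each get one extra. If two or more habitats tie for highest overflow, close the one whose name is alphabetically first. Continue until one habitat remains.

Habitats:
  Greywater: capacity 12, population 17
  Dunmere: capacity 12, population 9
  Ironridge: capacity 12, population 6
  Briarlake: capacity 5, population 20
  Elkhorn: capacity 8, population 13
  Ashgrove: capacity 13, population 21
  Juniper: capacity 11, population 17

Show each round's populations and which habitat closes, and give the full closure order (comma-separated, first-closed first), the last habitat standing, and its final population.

Round 1: Ashgrove=21 Briarlake=20 Dunmere=9 Elkhorn=13 Greywater=17 Ironridge=6 Juniper=17 → close Briarlake (overflow 15)
  20÷6 = 3 each, +1 to first 2
Round 2: Ashgrove=25 Dunmere=13 Elkhorn=16 Greywater=20 Ironridge=9 Juniper=20 → close Ashgrove (overflow 12)
  25÷5 = 5 each, +1 to first 0
Round 3: Dunmere=18 Elkhorn=21 Greywater=25 Ironridge=14 Juniper=25 → close Juniper (overflow 14)
  25÷4 = 6 each, +1 to first 1
Round 4: Dunmere=25 Elkhorn=27 Greywater=31 Ironridge=20 → close Elkhorn (overflow 19)
  27÷3 = 9 each, +1 to first 0
Round 5: Dunmere=34 Greywater=40 Ironridge=29 → close Greywater (overflow 28)
  40÷2 = 20 each, +1 to first 0
Round 6: Dunmere=54 Ironridge=49 → close Dunmere (overflow 42)
  54÷1 = 54 each, +1 to first 0

Closure order: Briarlake, Ashgrove, Juniper, Elkhorn, Greywater, Dunmere
Last habitat: Ironridge with 103 animals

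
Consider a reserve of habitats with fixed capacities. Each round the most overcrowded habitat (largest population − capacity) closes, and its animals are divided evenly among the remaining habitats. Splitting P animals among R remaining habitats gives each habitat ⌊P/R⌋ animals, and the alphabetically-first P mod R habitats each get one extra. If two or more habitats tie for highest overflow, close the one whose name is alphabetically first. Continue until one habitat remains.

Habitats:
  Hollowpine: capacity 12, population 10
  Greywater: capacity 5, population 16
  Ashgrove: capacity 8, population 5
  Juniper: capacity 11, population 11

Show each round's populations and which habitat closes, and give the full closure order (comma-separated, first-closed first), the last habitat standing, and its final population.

Closure order: Greywater, Juniper, Ashgrove
Last habitat: Hollowpine with 42 animals

Round 1: Ashgrove=5 Greywater=16 Hollowpine=10 Juniper=11 → close Greywater (overflow 11)
  16÷3 = 5 each, +1 to first 1
Round 2: Ashgrove=11 Hollowpine=15 Juniper=16 → close Juniper (overflow 5)
  16÷2 = 8 each, +1 to first 0
Round 3: Ashgrove=19 Hollowpine=23 → close Ashgrove (overflow 11)
  19÷1 = 19 each, +1 to first 0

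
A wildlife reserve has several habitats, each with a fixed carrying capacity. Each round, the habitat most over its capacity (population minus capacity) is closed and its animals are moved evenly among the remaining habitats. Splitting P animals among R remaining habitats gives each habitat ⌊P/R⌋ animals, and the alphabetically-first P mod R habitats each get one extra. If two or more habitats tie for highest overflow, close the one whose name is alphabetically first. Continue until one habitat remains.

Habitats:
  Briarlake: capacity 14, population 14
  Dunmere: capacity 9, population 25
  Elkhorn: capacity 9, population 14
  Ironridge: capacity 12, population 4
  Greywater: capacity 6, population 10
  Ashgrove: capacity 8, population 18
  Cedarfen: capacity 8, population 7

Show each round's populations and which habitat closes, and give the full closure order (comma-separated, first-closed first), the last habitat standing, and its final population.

Round 1: Ashgrove=18 Briarlake=14 Cedarfen=7 Dunmere=25 Elkhorn=14 Greywater=10 Ironridge=4 → close Dunmere (overflow 16)
  25÷6 = 4 each, +1 to first 1
Round 2: Ashgrove=23 Briarlake=18 Cedarfen=11 Elkhorn=18 Greywater=14 Ironridge=8 → close Ashgrove (overflow 15)
  23÷5 = 4 each, +1 to first 3
Round 3: Briarlake=23 Cedarfen=16 Elkhorn=23 Greywater=18 Ironridge=12 → close Elkhorn (overflow 14)
  23÷4 = 5 each, +1 to first 3
Round 4: Briarlake=29 Cedarfen=22 Greywater=24 Ironridge=17 → close Greywater (overflow 18)
  24÷3 = 8 each, +1 to first 0
Round 5: Briarlake=37 Cedarfen=30 Ironridge=25 → close Briarlake (overflow 23)
  37÷2 = 18 each, +1 to first 1
Round 6: Cedarfen=49 Ironridge=43 → close Cedarfen (overflow 41)
  49÷1 = 49 each, +1 to first 0

Closure order: Dunmere, Ashgrove, Elkhorn, Greywater, Briarlake, Cedarfen
Last habitat: Ironridge with 92 animals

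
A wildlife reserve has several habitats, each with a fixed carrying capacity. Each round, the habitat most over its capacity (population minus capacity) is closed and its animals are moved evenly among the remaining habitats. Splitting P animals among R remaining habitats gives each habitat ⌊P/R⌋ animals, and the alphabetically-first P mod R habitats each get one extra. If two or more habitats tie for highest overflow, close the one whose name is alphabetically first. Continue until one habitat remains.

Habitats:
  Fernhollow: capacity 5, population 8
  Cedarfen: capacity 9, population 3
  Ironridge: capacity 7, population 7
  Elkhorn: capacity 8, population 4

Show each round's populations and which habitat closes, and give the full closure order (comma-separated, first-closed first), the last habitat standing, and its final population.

Round 1: Cedarfen=3 Elkhorn=4 Fernhollow=8 Ironridge=7 → close Fernhollow (overflow 3)
  8÷3 = 2 each, +1 to first 2
Round 2: Cedarfen=6 Elkhorn=7 Ironridge=9 → close Ironridge (overflow 2)
  9÷2 = 4 each, +1 to first 1
Round 3: Cedarfen=11 Elkhorn=11 → close Elkhorn (overflow 3)
  11÷1 = 11 each, +1 to first 0

Closure order: Fernhollow, Ironridge, Elkhorn
Last habitat: Cedarfen with 22 animals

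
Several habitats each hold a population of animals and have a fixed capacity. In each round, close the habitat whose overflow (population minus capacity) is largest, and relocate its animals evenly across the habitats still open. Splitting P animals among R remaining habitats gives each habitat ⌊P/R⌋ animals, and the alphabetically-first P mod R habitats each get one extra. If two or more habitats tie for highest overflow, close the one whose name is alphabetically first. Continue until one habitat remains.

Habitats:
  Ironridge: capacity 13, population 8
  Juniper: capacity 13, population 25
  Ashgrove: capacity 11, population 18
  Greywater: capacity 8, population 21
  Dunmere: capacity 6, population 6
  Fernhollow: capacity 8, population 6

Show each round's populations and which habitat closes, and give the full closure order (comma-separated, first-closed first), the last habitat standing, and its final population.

Closure order: Greywater, Juniper, Ashgrove, Dunmere, Fernhollow
Last habitat: Ironridge with 84 animals

Round 1: Ashgrove=18 Dunmere=6 Fernhollow=6 Greywater=21 Ironridge=8 Juniper=25 → close Greywater (overflow 13)
  21÷5 = 4 each, +1 to first 1
Round 2: Ashgrove=23 Dunmere=10 Fernhollow=10 Ironridge=12 Juniper=29 → close Juniper (overflow 16)
  29÷4 = 7 each, +1 to first 1
Round 3: Ashgrove=31 Dunmere=17 Fernhollow=17 Ironridge=19 → close Ashgrove (overflow 20)
  31÷3 = 10 each, +1 to first 1
Round 4: Dunmere=28 Fernhollow=27 Ironridge=29 → close Dunmere (overflow 22)
  28÷2 = 14 each, +1 to first 0
Round 5: Fernhollow=41 Ironridge=43 → close Fernhollow (overflow 33)
  41÷1 = 41 each, +1 to first 0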